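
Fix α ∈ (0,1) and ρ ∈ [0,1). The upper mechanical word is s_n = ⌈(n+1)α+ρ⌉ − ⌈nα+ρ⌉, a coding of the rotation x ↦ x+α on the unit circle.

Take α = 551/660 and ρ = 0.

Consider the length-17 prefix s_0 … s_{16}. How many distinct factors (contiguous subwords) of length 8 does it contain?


7

t_n = ⌈(n·551)/660⌉ for n = 0 … 17:
  n=0…9: ⌈0/660⌉=0 ⌈551/660⌉=1 ⌈1102/660⌉=2 ⌈1653/660⌉=3 ⌈2204/660⌉=4 ⌈2755/660⌉=5 ⌈3306/660⌉=6 ⌈3857/660⌉=6 ⌈4408/660⌉=7 ⌈4959/660⌉=8
  n=10…17: ⌈5510/660⌉=9 ⌈6061/660⌉=10 ⌈6612/660⌉=11 ⌈7163/660⌉=11 ⌈7714/660⌉=12 ⌈8265/660⌉=13 ⌈8816/660⌉=14 ⌈9367/660⌉=15
s_n = t_(n+1) − t_n for n = 0 … 16 gives
prefix = 11111101111101111
slide a length-8 window over [0..7] … [9..16] (10 windows); first occurrence of each distinct factor:
  [  0..  7] 11111101
  [  1..  8] 11111011
  [  2..  9] 11110111
  [  3.. 10] 11101111
  [  4.. 11] 11011111
  [  5.. 12] 10111110
  [  6.. 13] 01111101
  (the other 3 windows repeat one of these)
distinct factors: {01111101, 10111110, 11011111, 11101111, 11110111, 11111011, 11111101}
count = 7  (Sturmian bound for length 8 is 9)


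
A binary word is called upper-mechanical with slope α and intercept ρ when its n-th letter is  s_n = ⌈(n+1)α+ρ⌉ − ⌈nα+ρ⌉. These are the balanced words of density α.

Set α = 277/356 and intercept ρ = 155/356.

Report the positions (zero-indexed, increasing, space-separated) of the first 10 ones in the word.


0 2 3 4 5 7 8 9 11 12

n=0: ⌈432/356⌉−⌈155/356⌉ = 2−1 = 1  ← one
n=1: ⌈709/356⌉−⌈432/356⌉ = 2−2 = 0
n=2: ⌈986/356⌉−⌈709/356⌉ = 3−2 = 1  ← one
n=3: ⌈1263/356⌉−⌈986/356⌉ = 4−3 = 1  ← one
n=4: ⌈1540/356⌉−⌈1263/356⌉ = 5−4 = 1  ← one
n=5: ⌈1817/356⌉−⌈1540/356⌉ = 6−5 = 1  ← one
n=6: ⌈2094/356⌉−⌈1817/356⌉ = 6−6 = 0
n=7: ⌈2371/356⌉−⌈2094/356⌉ = 7−6 = 1  ← one
n=8: ⌈2648/356⌉−⌈2371/356⌉ = 8−7 = 1  ← one
n=9: ⌈2925/356⌉−⌈2648/356⌉ = 9−8 = 1  ← one
n=10: ⌈3202/356⌉−⌈2925/356⌉ = 9−9 = 0
n=11: ⌈3479/356⌉−⌈3202/356⌉ = 10−9 = 1  ← one
n=12: ⌈3756/356⌉−⌈3479/356⌉ = 11−10 = 1  ← one
positions of the first 10 ones: 0 2 3 4 5 7 8 9 11 12


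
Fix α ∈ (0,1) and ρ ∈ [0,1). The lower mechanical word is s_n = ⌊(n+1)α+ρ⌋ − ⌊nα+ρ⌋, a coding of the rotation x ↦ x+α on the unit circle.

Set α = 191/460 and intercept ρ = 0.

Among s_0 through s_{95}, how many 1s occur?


#1s = Σ_{n=0}^{95} s_n = Σ_{n=0}^{95} (⌊(n+1)α+ρ⌋ − ⌊nα+ρ⌋)
the sum telescopes: every ⌊nα+ρ⌋ with 0 < n < 96 appears once with + and once with −, leaving ⌊96α+ρ⌋ − ⌊0·α+ρ⌋
96α + ρ = (96·191) / 460 = 18336/460
ρ = 0/460
⌊18336/460⌋ = 39,  ⌊0/460⌋ = 0
#1s = 39 − 0 = 39

39


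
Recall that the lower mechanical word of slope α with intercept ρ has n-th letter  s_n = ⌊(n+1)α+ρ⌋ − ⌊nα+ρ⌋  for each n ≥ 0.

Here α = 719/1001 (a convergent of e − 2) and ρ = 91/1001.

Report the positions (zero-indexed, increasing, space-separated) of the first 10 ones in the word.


n=0: ⌊810/1001⌋−⌊91/1001⌋ = 0−0 = 0
n=1: ⌊1529/1001⌋−⌊810/1001⌋ = 1−0 = 1  ← one
n=2: ⌊2248/1001⌋−⌊1529/1001⌋ = 2−1 = 1  ← one
n=3: ⌊2967/1001⌋−⌊2248/1001⌋ = 2−2 = 0
n=4: ⌊3686/1001⌋−⌊2967/1001⌋ = 3−2 = 1  ← one
n=5: ⌊4405/1001⌋−⌊3686/1001⌋ = 4−3 = 1  ← one
n=6: ⌊5124/1001⌋−⌊4405/1001⌋ = 5−4 = 1  ← one
n=7: ⌊5843/1001⌋−⌊5124/1001⌋ = 5−5 = 0
n=8: ⌊6562/1001⌋−⌊5843/1001⌋ = 6−5 = 1  ← one
n=9: ⌊7281/1001⌋−⌊6562/1001⌋ = 7−6 = 1  ← one
n=10: ⌊8000/1001⌋−⌊7281/1001⌋ = 7−7 = 0
n=11: ⌊8719/1001⌋−⌊8000/1001⌋ = 8−7 = 1  ← one
n=12: ⌊9438/1001⌋−⌊8719/1001⌋ = 9−8 = 1  ← one
n=13: ⌊10157/1001⌋−⌊9438/1001⌋ = 10−9 = 1  ← one
positions of the first 10 ones: 1 2 4 5 6 8 9 11 12 13

1 2 4 5 6 8 9 11 12 13


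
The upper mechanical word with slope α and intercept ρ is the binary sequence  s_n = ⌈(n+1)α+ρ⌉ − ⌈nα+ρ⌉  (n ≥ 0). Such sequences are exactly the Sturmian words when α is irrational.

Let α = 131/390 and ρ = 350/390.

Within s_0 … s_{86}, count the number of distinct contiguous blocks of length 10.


t_n = ⌈(n·131+350)/390⌉ for n = 0 … 87:
  n=0…9: ⌈350/390⌉=1 ⌈481/390⌉=2 ⌈612/390⌉=2 ⌈743/390⌉=2 ⌈874/390⌉=3 ⌈1005/390⌉=3 ⌈1136/390⌉=3 ⌈1267/390⌉=4 ⌈1398/390⌉=4 ⌈1529/390⌉=4
  n=10…19: ⌈1660/390⌉=5 ⌈1791/390⌉=5 ⌈1922/390⌉=5 ⌈2053/390⌉=6 ⌈2184/390⌉=6 ⌈2315/390⌉=6 ⌈2446/390⌉=7 ⌈2577/390⌉=7 ⌈2708/390⌉=7 ⌈2839/390⌉=8
  n=20…29: ⌈2970/390⌉=8 ⌈3101/390⌉=8 ⌈3232/390⌉=9 ⌈3363/390⌉=9 ⌈3494/390⌉=9 ⌈3625/390⌉=10 ⌈3756/390⌉=10 ⌈3887/390⌉=10 ⌈4018/390⌉=11 ⌈4149/390⌉=11
  n=30…39: ⌈4280/390⌉=11 ⌈4411/390⌉=12 ⌈4542/390⌉=12 ⌈4673/390⌉=12 ⌈4804/390⌉=13 ⌈4935/390⌉=13 ⌈5066/390⌉=13 ⌈5197/390⌉=14 ⌈5328/390⌉=14 ⌈5459/390⌉=14
  n=40…49: ⌈5590/390⌉=15 ⌈5721/390⌉=15 ⌈5852/390⌉=16 ⌈5983/390⌉=16 ⌈6114/390⌉=16 ⌈6245/390⌉=17 ⌈6376/390⌉=17 ⌈6507/390⌉=17 ⌈6638/390⌉=18 ⌈6769/390⌉=18
  n=50…59: ⌈6900/390⌉=18 ⌈7031/390⌉=19 ⌈7162/390⌉=19 ⌈7293/390⌉=19 ⌈7424/390⌉=20 ⌈7555/390⌉=20 ⌈7686/390⌉=20 ⌈7817/390⌉=21 ⌈7948/390⌉=21 ⌈8079/390⌉=21
  n=60…69: ⌈8210/390⌉=22 ⌈8341/390⌉=22 ⌈8472/390⌉=22 ⌈8603/390⌉=23 ⌈8734/390⌉=23 ⌈8865/390⌉=23 ⌈8996/390⌉=24 ⌈9127/390⌉=24 ⌈9258/390⌉=24 ⌈9389/390⌉=25
  n=70…79: ⌈9520/390⌉=25 ⌈9651/390⌉=25 ⌈9782/390⌉=26 ⌈9913/390⌉=26 ⌈10044/390⌉=26 ⌈10175/390⌉=27 ⌈10306/390⌉=27 ⌈10437/390⌉=27 ⌈10568/390⌉=28 ⌈10699/390⌉=28
  n=80…87: ⌈10830/390⌉=28 ⌈10961/390⌉=29 ⌈11092/390⌉=29 ⌈11223/390⌉=29 ⌈11354/390⌉=30 ⌈11485/390⌉=30 ⌈11616/390⌉=30 ⌈11747/390⌉=31
s_n = t_(n+1) − t_n for n = 0 … 86 gives
prefix = 100100100100100100100100100100100100100101001001001001001001001001001001001001001001001
slide a length-10 window over [0..9] … [77..86] (78 windows); first occurrence of each distinct factor:
  [  0..  9] 1001001001
  [  1.. 10] 0010010010
  [  2.. 11] 0100100100
  [ 32.. 41] 0100100101
  [ 33.. 42] 1001001010
  [ 34.. 43] 0010010100
  [ 35.. 44] 0100101001
  [ 36.. 45] 1001010010
  [ 37.. 46] 0010100100
  [ 38.. 47] 0101001001
  [ 39.. 48] 1010010010
  (the other 67 windows repeat one of these)
distinct factors: {0010010010, 0010010100, 0010100100, 0100100100, 0100100101, 0100101001, 0101001001, 1001001001, 1001001010, 1001010010, 1010010010}
count = 11  (Sturmian bound for length 10 is 11)

11


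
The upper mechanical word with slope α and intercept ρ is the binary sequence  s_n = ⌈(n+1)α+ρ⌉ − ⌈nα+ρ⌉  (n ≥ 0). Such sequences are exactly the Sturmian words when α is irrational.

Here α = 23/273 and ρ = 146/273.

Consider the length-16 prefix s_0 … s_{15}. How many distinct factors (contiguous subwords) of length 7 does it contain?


t_n = ⌈(n·23+146)/273⌉ for n = 0 … 16:
  n=0…9: ⌈146/273⌉=1 ⌈169/273⌉=1 ⌈192/273⌉=1 ⌈215/273⌉=1 ⌈238/273⌉=1 ⌈261/273⌉=1 ⌈284/273⌉=2 ⌈307/273⌉=2 ⌈330/273⌉=2 ⌈353/273⌉=2
  n=10…16: ⌈376/273⌉=2 ⌈399/273⌉=2 ⌈422/273⌉=2 ⌈445/273⌉=2 ⌈468/273⌉=2 ⌈491/273⌉=2 ⌈514/273⌉=2
s_n = t_(n+1) − t_n for n = 0 … 15 gives
prefix = 0000010000000000
slide a length-7 window over [0..6] … [9..15] (10 windows); first occurrence of each distinct factor:
  [  0..  6] 0000010
  [  1..  7] 0000100
  [  2..  8] 0001000
  [  3..  9] 0010000
  [  4.. 10] 0100000
  [  5.. 11] 1000000
  [  6.. 12] 0000000
  (the other 3 windows repeat one of these)
distinct factors: {0000000, 0000010, 0000100, 0001000, 0010000, 0100000, 1000000}
count = 7  (Sturmian bound for length 7 is 8)

7


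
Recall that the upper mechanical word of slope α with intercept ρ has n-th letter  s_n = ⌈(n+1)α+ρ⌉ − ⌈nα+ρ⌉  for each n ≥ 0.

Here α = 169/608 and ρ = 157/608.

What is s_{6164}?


0

(n+1)α + ρ = (6165·169 + 157) / 608 = 1042042/608
nα + ρ     = (6164·169 + 157) / 608 = 1041873/608
⌈1042042/608⌉ = 1714,  ⌈1041873/608⌉ = 1714
s_{6164} = 1714 − 1714 = 0


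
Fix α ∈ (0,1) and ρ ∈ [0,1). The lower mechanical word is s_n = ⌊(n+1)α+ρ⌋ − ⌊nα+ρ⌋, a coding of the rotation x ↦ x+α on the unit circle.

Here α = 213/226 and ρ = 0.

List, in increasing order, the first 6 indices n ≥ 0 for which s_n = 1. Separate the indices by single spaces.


n=0: ⌊213/226⌋−⌊0/226⌋ = 0−0 = 0
n=1: ⌊426/226⌋−⌊213/226⌋ = 1−0 = 1  ← one
n=2: ⌊639/226⌋−⌊426/226⌋ = 2−1 = 1  ← one
n=3: ⌊852/226⌋−⌊639/226⌋ = 3−2 = 1  ← one
n=4: ⌊1065/226⌋−⌊852/226⌋ = 4−3 = 1  ← one
n=5: ⌊1278/226⌋−⌊1065/226⌋ = 5−4 = 1  ← one
n=6: ⌊1491/226⌋−⌊1278/226⌋ = 6−5 = 1  ← one
positions of the first 6 ones: 1 2 3 4 5 6

1 2 3 4 5 6


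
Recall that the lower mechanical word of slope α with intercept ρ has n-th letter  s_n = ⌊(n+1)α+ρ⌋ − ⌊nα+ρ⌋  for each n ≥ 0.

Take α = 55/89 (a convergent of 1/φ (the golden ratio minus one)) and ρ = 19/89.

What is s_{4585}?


(n+1)α + ρ = (4586·55 + 19) / 89 = 252249/89
nα + ρ     = (4585·55 + 19) / 89 = 252194/89
⌊252249/89⌋ = 2834,  ⌊252194/89⌋ = 2833
s_{4585} = 2834 − 2833 = 1

1


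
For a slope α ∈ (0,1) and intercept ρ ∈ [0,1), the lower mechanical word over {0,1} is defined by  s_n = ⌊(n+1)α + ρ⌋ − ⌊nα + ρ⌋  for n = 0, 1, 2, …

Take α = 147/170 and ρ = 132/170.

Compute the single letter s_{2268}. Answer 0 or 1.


1

(n+1)α + ρ = (2269·147 + 132) / 170 = 333675/170
nα + ρ     = (2268·147 + 132) / 170 = 333528/170
⌊333675/170⌋ = 1962,  ⌊333528/170⌋ = 1961
s_{2268} = 1962 − 1961 = 1


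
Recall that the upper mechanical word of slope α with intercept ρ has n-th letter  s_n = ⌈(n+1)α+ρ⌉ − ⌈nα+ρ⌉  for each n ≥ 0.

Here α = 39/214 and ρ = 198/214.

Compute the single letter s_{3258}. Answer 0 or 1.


0

(n+1)α + ρ = (3259·39 + 198) / 214 = 127299/214
nα + ρ     = (3258·39 + 198) / 214 = 127260/214
⌈127299/214⌉ = 595,  ⌈127260/214⌉ = 595
s_{3258} = 595 − 595 = 0


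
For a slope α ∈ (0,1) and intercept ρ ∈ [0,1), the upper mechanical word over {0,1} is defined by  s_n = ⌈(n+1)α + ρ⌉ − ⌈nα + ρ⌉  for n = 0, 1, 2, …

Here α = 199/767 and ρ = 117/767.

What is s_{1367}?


(n+1)α + ρ = (1368·199 + 117) / 767 = 272349/767
nα + ρ     = (1367·199 + 117) / 767 = 272150/767
⌈272349/767⌉ = 356,  ⌈272150/767⌉ = 355
s_{1367} = 356 − 355 = 1

1


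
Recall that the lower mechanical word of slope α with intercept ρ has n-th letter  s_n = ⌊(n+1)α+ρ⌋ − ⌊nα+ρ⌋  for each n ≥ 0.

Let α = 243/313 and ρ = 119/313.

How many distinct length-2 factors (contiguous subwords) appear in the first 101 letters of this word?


t_n = ⌊(n·243+119)/313⌋ for n = 0 … 101:
  n=0…9: ⌊119/313⌋=0 ⌊362/313⌋=1 ⌊605/313⌋=1 ⌊848/313⌋=2 ⌊1091/313⌋=3 ⌊1334/313⌋=4 ⌊1577/313⌋=5 ⌊1820/313⌋=5 ⌊2063/313⌋=6 ⌊2306/313⌋=7
  n=10…19: ⌊2549/313⌋=8 ⌊2792/313⌋=8 ⌊3035/313⌋=9 ⌊3278/313⌋=10 ⌊3521/313⌋=11 ⌊3764/313⌋=12 ⌊4007/313⌋=12 ⌊4250/313⌋=13 ⌊4493/313⌋=14 ⌊4736/313⌋=15
  n=20…29: ⌊4979/313⌋=15 ⌊5222/313⌋=16 ⌊5465/313⌋=17 ⌊5708/313⌋=18 ⌊5951/313⌋=19 ⌊6194/313⌋=19 ⌊6437/313⌋=20 ⌊6680/313⌋=21 ⌊6923/313⌋=22 ⌊7166/313⌋=22
  n=30…39: ⌊7409/313⌋=23 ⌊7652/313⌋=24 ⌊7895/313⌋=25 ⌊8138/313⌋=26 ⌊8381/313⌋=26 ⌊8624/313⌋=27 ⌊8867/313⌋=28 ⌊9110/313⌋=29 ⌊9353/313⌋=29 ⌊9596/313⌋=30
  n=40…49: ⌊9839/313⌋=31 ⌊10082/313⌋=32 ⌊10325/313⌋=32 ⌊10568/313⌋=33 ⌊10811/313⌋=34 ⌊11054/313⌋=35 ⌊11297/313⌋=36 ⌊11540/313⌋=36 ⌊11783/313⌋=37 ⌊12026/313⌋=38
  n=50…59: ⌊12269/313⌋=39 ⌊12512/313⌋=39 ⌊12755/313⌋=40 ⌊12998/313⌋=41 ⌊13241/313⌋=42 ⌊13484/313⌋=43 ⌊13727/313⌋=43 ⌊13970/313⌋=44 ⌊14213/313⌋=45 ⌊14456/313⌋=46
  n=60…69: ⌊14699/313⌋=46 ⌊14942/313⌋=47 ⌊15185/313⌋=48 ⌊15428/313⌋=49 ⌊15671/313⌋=50 ⌊15914/313⌋=50 ⌊16157/313⌋=51 ⌊16400/313⌋=52 ⌊16643/313⌋=53 ⌊16886/313⌋=53
  n=70…79: ⌊17129/313⌋=54 ⌊17372/313⌋=55 ⌊17615/313⌋=56 ⌊17858/313⌋=57 ⌊18101/313⌋=57 ⌊18344/313⌋=58 ⌊18587/313⌋=59 ⌊18830/313⌋=60 ⌊19073/313⌋=60 ⌊19316/313⌋=61
  n=80…89: ⌊19559/313⌋=62 ⌊19802/313⌋=63 ⌊20045/313⌋=64 ⌊20288/313⌋=64 ⌊20531/313⌋=65 ⌊20774/313⌋=66 ⌊21017/313⌋=67 ⌊21260/313⌋=67 ⌊21503/313⌋=68 ⌊21746/313⌋=69
  n=90…99: ⌊21989/313⌋=70 ⌊22232/313⌋=71 ⌊22475/313⌋=71 ⌊22718/313⌋=72 ⌊22961/313⌋=73 ⌊23204/313⌋=74 ⌊23447/313⌋=74 ⌊23690/313⌋=75 ⌊23933/313⌋=76 ⌊24176/313⌋=77
  n=100…101: ⌊24419/313⌋=78 ⌊24662/313⌋=78
s_n = t_(n+1) − t_n for n = 0 … 100 gives
prefix = 10111101110111101110111101110111101110111011110111011110111011110111011110111011110111011110111011110
slide a length-2 window over [0..1] … [99..100] (100 windows); first occurrence of each distinct factor:
  [  0..  1] 10
  [  1..  2] 01
  [  2..  3] 11
  (the other 97 windows repeat one of these)
distinct factors: {01, 10, 11}
count = 3  (Sturmian bound for length 2 is 3)

3


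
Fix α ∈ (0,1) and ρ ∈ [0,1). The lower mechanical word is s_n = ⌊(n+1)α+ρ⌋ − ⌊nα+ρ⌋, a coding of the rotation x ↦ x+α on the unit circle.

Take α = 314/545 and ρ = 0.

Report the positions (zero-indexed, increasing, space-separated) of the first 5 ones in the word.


n=0: ⌊314/545⌋−⌊0/545⌋ = 0−0 = 0
n=1: ⌊628/545⌋−⌊314/545⌋ = 1−0 = 1  ← one
n=2: ⌊942/545⌋−⌊628/545⌋ = 1−1 = 0
n=3: ⌊1256/545⌋−⌊942/545⌋ = 2−1 = 1  ← one
n=4: ⌊1570/545⌋−⌊1256/545⌋ = 2−2 = 0
n=5: ⌊1884/545⌋−⌊1570/545⌋ = 3−2 = 1  ← one
n=6: ⌊2198/545⌋−⌊1884/545⌋ = 4−3 = 1  ← one
n=7: ⌊2512/545⌋−⌊2198/545⌋ = 4−4 = 0
n=8: ⌊2826/545⌋−⌊2512/545⌋ = 5−4 = 1  ← one
positions of the first 5 ones: 1 3 5 6 8

1 3 5 6 8


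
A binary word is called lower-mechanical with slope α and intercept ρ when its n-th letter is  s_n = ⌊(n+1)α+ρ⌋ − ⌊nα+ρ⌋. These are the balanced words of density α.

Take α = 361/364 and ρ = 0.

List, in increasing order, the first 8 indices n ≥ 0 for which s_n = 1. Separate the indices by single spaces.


1 2 3 4 5 6 7 8

n=0: ⌊361/364⌋−⌊0/364⌋ = 0−0 = 0
n=1: ⌊722/364⌋−⌊361/364⌋ = 1−0 = 1  ← one
n=2: ⌊1083/364⌋−⌊722/364⌋ = 2−1 = 1  ← one
n=3: ⌊1444/364⌋−⌊1083/364⌋ = 3−2 = 1  ← one
n=4: ⌊1805/364⌋−⌊1444/364⌋ = 4−3 = 1  ← one
n=5: ⌊2166/364⌋−⌊1805/364⌋ = 5−4 = 1  ← one
n=6: ⌊2527/364⌋−⌊2166/364⌋ = 6−5 = 1  ← one
n=7: ⌊2888/364⌋−⌊2527/364⌋ = 7−6 = 1  ← one
n=8: ⌊3249/364⌋−⌊2888/364⌋ = 8−7 = 1  ← one
positions of the first 8 ones: 1 2 3 4 5 6 7 8


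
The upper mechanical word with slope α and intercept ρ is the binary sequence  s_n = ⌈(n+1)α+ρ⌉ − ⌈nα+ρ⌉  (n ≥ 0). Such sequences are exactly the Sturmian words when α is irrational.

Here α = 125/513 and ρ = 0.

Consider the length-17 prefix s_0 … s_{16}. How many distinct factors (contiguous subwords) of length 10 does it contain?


4

t_n = ⌈(n·125)/513⌉ for n = 0 … 17:
  n=0…9: ⌈0/513⌉=0 ⌈125/513⌉=1 ⌈250/513⌉=1 ⌈375/513⌉=1 ⌈500/513⌉=1 ⌈625/513⌉=2 ⌈750/513⌉=2 ⌈875/513⌉=2 ⌈1000/513⌉=2 ⌈1125/513⌉=3
  n=10…17: ⌈1250/513⌉=3 ⌈1375/513⌉=3 ⌈1500/513⌉=3 ⌈1625/513⌉=4 ⌈1750/513⌉=4 ⌈1875/513⌉=4 ⌈2000/513⌉=4 ⌈2125/513⌉=5
s_n = t_(n+1) − t_n for n = 0 … 16 gives
prefix = 10001000100010001
slide a length-10 window over [0..9] … [7..16] (8 windows); first occurrence of each distinct factor:
  [  0..  9] 1000100010
  [  1.. 10] 0001000100
  [  2.. 11] 0010001000
  [  3.. 12] 0100010001
  (the other 4 windows repeat one of these)
distinct factors: {0001000100, 0010001000, 0100010001, 1000100010}
count = 4  (Sturmian bound for length 10 is 11)


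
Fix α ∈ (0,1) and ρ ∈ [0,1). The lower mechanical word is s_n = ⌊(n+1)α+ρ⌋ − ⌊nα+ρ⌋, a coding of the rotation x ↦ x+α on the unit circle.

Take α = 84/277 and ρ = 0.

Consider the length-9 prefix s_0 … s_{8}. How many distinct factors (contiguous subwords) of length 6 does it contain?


t_n = ⌊(n·84)/277⌋ for n = 0 … 9:
  n=0…9: ⌊0/277⌋=0 ⌊84/277⌋=0 ⌊168/277⌋=0 ⌊252/277⌋=0 ⌊336/277⌋=1 ⌊420/277⌋=1 ⌊504/277⌋=1 ⌊588/277⌋=2 ⌊672/277⌋=2 ⌊756/277⌋=2
s_n = t_(n+1) − t_n for n = 0 … 8 gives
prefix = 000100100
slide a length-6 window over [0..5] … [3..8] (4 windows); first occurrence of each distinct factor:
  [  0..  5] 000100
  [  1..  6] 001001
  [  2..  7] 010010
  [  3..  8] 100100
distinct factors: {000100, 001001, 010010, 100100}
count = 4  (Sturmian bound for length 6 is 7)

4


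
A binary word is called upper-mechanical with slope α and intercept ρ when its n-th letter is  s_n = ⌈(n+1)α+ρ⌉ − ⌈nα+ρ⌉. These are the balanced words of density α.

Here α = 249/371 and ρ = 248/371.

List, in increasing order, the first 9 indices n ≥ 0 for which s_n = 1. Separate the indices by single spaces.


0 1 3 4 6 7 9 10 12

n=0: ⌈497/371⌉−⌈248/371⌉ = 2−1 = 1  ← one
n=1: ⌈746/371⌉−⌈497/371⌉ = 3−2 = 1  ← one
n=2: ⌈995/371⌉−⌈746/371⌉ = 3−3 = 0
n=3: ⌈1244/371⌉−⌈995/371⌉ = 4−3 = 1  ← one
n=4: ⌈1493/371⌉−⌈1244/371⌉ = 5−4 = 1  ← one
n=5: ⌈1742/371⌉−⌈1493/371⌉ = 5−5 = 0
n=6: ⌈1991/371⌉−⌈1742/371⌉ = 6−5 = 1  ← one
n=7: ⌈2240/371⌉−⌈1991/371⌉ = 7−6 = 1  ← one
n=8: ⌈2489/371⌉−⌈2240/371⌉ = 7−7 = 0
n=9: ⌈2738/371⌉−⌈2489/371⌉ = 8−7 = 1  ← one
n=10: ⌈2987/371⌉−⌈2738/371⌉ = 9−8 = 1  ← one
n=11: ⌈3236/371⌉−⌈2987/371⌉ = 9−9 = 0
n=12: ⌈3485/371⌉−⌈3236/371⌉ = 10−9 = 1  ← one
positions of the first 9 ones: 0 1 3 4 6 7 9 10 12


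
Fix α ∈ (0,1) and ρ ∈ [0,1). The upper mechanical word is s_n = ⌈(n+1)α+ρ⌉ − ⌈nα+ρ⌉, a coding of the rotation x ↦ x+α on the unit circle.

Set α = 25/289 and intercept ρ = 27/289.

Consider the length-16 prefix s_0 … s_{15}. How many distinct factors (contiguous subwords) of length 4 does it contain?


t_n = ⌈(n·25+27)/289⌉ for n = 0 … 16:
  n=0…9: ⌈27/289⌉=1 ⌈52/289⌉=1 ⌈77/289⌉=1 ⌈102/289⌉=1 ⌈127/289⌉=1 ⌈152/289⌉=1 ⌈177/289⌉=1 ⌈202/289⌉=1 ⌈227/289⌉=1 ⌈252/289⌉=1
  n=10…16: ⌈277/289⌉=1 ⌈302/289⌉=2 ⌈327/289⌉=2 ⌈352/289⌉=2 ⌈377/289⌉=2 ⌈402/289⌉=2 ⌈427/289⌉=2
s_n = t_(n+1) − t_n for n = 0 … 15 gives
prefix = 0000000000100000
slide a length-4 window over [0..3] … [12..15] (13 windows); first occurrence of each distinct factor:
  [  0..  3] 0000
  [  7.. 10] 0001
  [  8.. 11] 0010
  [  9.. 12] 0100
  [ 10.. 13] 1000
  (the other 8 windows repeat one of these)
distinct factors: {0000, 0001, 0010, 0100, 1000}
count = 5  (Sturmian bound for length 4 is 5)

5


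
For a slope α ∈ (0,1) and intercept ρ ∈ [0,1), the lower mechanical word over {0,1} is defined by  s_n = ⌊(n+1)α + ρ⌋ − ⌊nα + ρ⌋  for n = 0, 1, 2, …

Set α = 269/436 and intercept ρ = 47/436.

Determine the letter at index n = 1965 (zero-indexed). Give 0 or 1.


(n+1)α + ρ = (1966·269 + 47) / 436 = 528901/436
nα + ρ     = (1965·269 + 47) / 436 = 528632/436
⌊528901/436⌋ = 1213,  ⌊528632/436⌋ = 1212
s_{1965} = 1213 − 1212 = 1

1


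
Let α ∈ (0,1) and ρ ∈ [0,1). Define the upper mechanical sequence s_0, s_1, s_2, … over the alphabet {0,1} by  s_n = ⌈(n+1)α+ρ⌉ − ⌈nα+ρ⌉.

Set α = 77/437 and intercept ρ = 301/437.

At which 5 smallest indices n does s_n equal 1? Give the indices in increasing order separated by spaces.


n=0: ⌈378/437⌉−⌈301/437⌉ = 1−1 = 0
n=1: ⌈455/437⌉−⌈378/437⌉ = 2−1 = 1  ← one
n=2: ⌈532/437⌉−⌈455/437⌉ = 2−2 = 0
n=3: ⌈609/437⌉−⌈532/437⌉ = 2−2 = 0
n=4: ⌈686/437⌉−⌈609/437⌉ = 2−2 = 0
n=5: ⌈763/437⌉−⌈686/437⌉ = 2−2 = 0
n=6: ⌈840/437⌉−⌈763/437⌉ = 2−2 = 0
n=7: ⌈917/437⌉−⌈840/437⌉ = 3−2 = 1  ← one
n=8: ⌈994/437⌉−⌈917/437⌉ = 3−3 = 0
n=9: ⌈1071/437⌉−⌈994/437⌉ = 3−3 = 0
n=10: ⌈1148/437⌉−⌈1071/437⌉ = 3−3 = 0
n=11: ⌈1225/437⌉−⌈1148/437⌉ = 3−3 = 0
n=12: ⌈1302/437⌉−⌈1225/437⌉ = 3−3 = 0
n=13: ⌈1379/437⌉−⌈1302/437⌉ = 4−3 = 1  ← one
n=14: ⌈1456/437⌉−⌈1379/437⌉ = 4−4 = 0
n=15: ⌈1533/437⌉−⌈1456/437⌉ = 4−4 = 0
n=16: ⌈1610/437⌉−⌈1533/437⌉ = 4−4 = 0
n=17: ⌈1687/437⌉−⌈1610/437⌉ = 4−4 = 0
n=18: ⌈1764/437⌉−⌈1687/437⌉ = 5−4 = 1  ← one
n=19: ⌈1841/437⌉−⌈1764/437⌉ = 5−5 = 0
n=20: ⌈1918/437⌉−⌈1841/437⌉ = 5−5 = 0
n=21: ⌈1995/437⌉−⌈1918/437⌉ = 5−5 = 0
n=22: ⌈2072/437⌉−⌈1995/437⌉ = 5−5 = 0
n=23: ⌈2149/437⌉−⌈2072/437⌉ = 5−5 = 0
n=24: ⌈2226/437⌉−⌈2149/437⌉ = 6−5 = 1  ← one
positions of the first 5 ones: 1 7 13 18 24

1 7 13 18 24


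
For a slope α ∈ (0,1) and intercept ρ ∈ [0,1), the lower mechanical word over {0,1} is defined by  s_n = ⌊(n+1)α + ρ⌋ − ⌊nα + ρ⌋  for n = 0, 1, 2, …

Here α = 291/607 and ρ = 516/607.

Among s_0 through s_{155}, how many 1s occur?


#1s = Σ_{n=0}^{155} s_n = Σ_{n=0}^{155} (⌊(n+1)α+ρ⌋ − ⌊nα+ρ⌋)
the sum telescopes: every ⌊nα+ρ⌋ with 0 < n < 156 appears once with + and once with −, leaving ⌊156α+ρ⌋ − ⌊0·α+ρ⌋
156α + ρ = (156·291 + 516) / 607 = 45912/607
ρ = 516/607
⌊45912/607⌋ = 75,  ⌊516/607⌋ = 0
#1s = 75 − 0 = 75

75


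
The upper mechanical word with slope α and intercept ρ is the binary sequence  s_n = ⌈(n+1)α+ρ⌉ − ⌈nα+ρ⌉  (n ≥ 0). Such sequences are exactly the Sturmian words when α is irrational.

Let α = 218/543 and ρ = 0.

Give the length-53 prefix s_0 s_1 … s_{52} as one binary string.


10101001010010100101001010010100101001010010100101001

n=0: ⌈(1·218)/543⌉ − ⌈(0·218)/543⌉ = ⌈218/543⌉ − ⌈0/543⌉ = 1 − 0 = 1
n=1: ⌈(2·218)/543⌉ − ⌈(1·218)/543⌉ = ⌈436/543⌉ − ⌈218/543⌉ = 1 − 1 = 0
n=2: ⌈(3·218)/543⌉ − ⌈(2·218)/543⌉ = ⌈654/543⌉ − ⌈436/543⌉ = 2 − 1 = 1
n=3: ⌈(4·218)/543⌉ − ⌈(3·218)/543⌉ = ⌈872/543⌉ − ⌈654/543⌉ = 2 − 2 = 0
n=4: ⌈(5·218)/543⌉ − ⌈(4·218)/543⌉ = ⌈1090/543⌉ − ⌈872/543⌉ = 3 − 2 = 1
n=5: ⌈(6·218)/543⌉ − ⌈(5·218)/543⌉ = ⌈1308/543⌉ − ⌈1090/543⌉ = 3 − 3 = 0
n=6: ⌈(7·218)/543⌉ − ⌈(6·218)/543⌉ = ⌈1526/543⌉ − ⌈1308/543⌉ = 3 − 3 = 0
n=7: ⌈(8·218)/543⌉ − ⌈(7·218)/543⌉ = ⌈1744/543⌉ − ⌈1526/543⌉ = 4 − 3 = 1
n=8: ⌈(9·218)/543⌉ − ⌈(8·218)/543⌉ = ⌈1962/543⌉ − ⌈1744/543⌉ = 4 − 4 = 0
n=9: ⌈(10·218)/543⌉ − ⌈(9·218)/543⌉ = ⌈2180/543⌉ − ⌈1962/543⌉ = 5 − 4 = 1
n=10: ⌈(11·218)/543⌉ − ⌈(10·218)/543⌉ = ⌈2398/543⌉ − ⌈2180/543⌉ = 5 − 5 = 0
n=11: ⌈(12·218)/543⌉ − ⌈(11·218)/543⌉ = ⌈2616/543⌉ − ⌈2398/543⌉ = 5 − 5 = 0
n=12: ⌈(13·218)/543⌉ − ⌈(12·218)/543⌉ = ⌈2834/543⌉ − ⌈2616/543⌉ = 6 − 5 = 1
n=13: ⌈(14·218)/543⌉ − ⌈(13·218)/543⌉ = ⌈3052/543⌉ − ⌈2834/543⌉ = 6 − 6 = 0
n=14: ⌈(15·218)/543⌉ − ⌈(14·218)/543⌉ = ⌈3270/543⌉ − ⌈3052/543⌉ = 7 − 6 = 1
n=15: ⌈(16·218)/543⌉ − ⌈(15·218)/543⌉ = ⌈3488/543⌉ − ⌈3270/543⌉ = 7 − 7 = 0
n=16: ⌈(17·218)/543⌉ − ⌈(16·218)/543⌉ = ⌈3706/543⌉ − ⌈3488/543⌉ = 7 − 7 = 0
n=17: ⌈(18·218)/543⌉ − ⌈(17·218)/543⌉ = ⌈3924/543⌉ − ⌈3706/543⌉ = 8 − 7 = 1
n=18: ⌈(19·218)/543⌉ − ⌈(18·218)/543⌉ = ⌈4142/543⌉ − ⌈3924/543⌉ = 8 − 8 = 0
n=19: ⌈(20·218)/543⌉ − ⌈(19·218)/543⌉ = ⌈4360/543⌉ − ⌈4142/543⌉ = 9 − 8 = 1
n=20: ⌈(21·218)/543⌉ − ⌈(20·218)/543⌉ = ⌈4578/543⌉ − ⌈4360/543⌉ = 9 − 9 = 0
n=21: ⌈(22·218)/543⌉ − ⌈(21·218)/543⌉ = ⌈4796/543⌉ − ⌈4578/543⌉ = 9 − 9 = 0
n=22: ⌈(23·218)/543⌉ − ⌈(22·218)/543⌉ = ⌈5014/543⌉ − ⌈4796/543⌉ = 10 − 9 = 1
n=23: ⌈(24·218)/543⌉ − ⌈(23·218)/543⌉ = ⌈5232/543⌉ − ⌈5014/543⌉ = 10 − 10 = 0
n=24: ⌈(25·218)/543⌉ − ⌈(24·218)/543⌉ = ⌈5450/543⌉ − ⌈5232/543⌉ = 11 − 10 = 1
n=25: ⌈(26·218)/543⌉ − ⌈(25·218)/543⌉ = ⌈5668/543⌉ − ⌈5450/543⌉ = 11 − 11 = 0
n=26: ⌈(27·218)/543⌉ − ⌈(26·218)/543⌉ = ⌈5886/543⌉ − ⌈5668/543⌉ = 11 − 11 = 0
n=27: ⌈(28·218)/543⌉ − ⌈(27·218)/543⌉ = ⌈6104/543⌉ − ⌈5886/543⌉ = 12 − 11 = 1
n=28: ⌈(29·218)/543⌉ − ⌈(28·218)/543⌉ = ⌈6322/543⌉ − ⌈6104/543⌉ = 12 − 12 = 0
n=29: ⌈(30·218)/543⌉ − ⌈(29·218)/543⌉ = ⌈6540/543⌉ − ⌈6322/543⌉ = 13 − 12 = 1
n=30: ⌈(31·218)/543⌉ − ⌈(30·218)/543⌉ = ⌈6758/543⌉ − ⌈6540/543⌉ = 13 − 13 = 0
n=31: ⌈(32·218)/543⌉ − ⌈(31·218)/543⌉ = ⌈6976/543⌉ − ⌈6758/543⌉ = 13 − 13 = 0
n=32: ⌈(33·218)/543⌉ − ⌈(32·218)/543⌉ = ⌈7194/543⌉ − ⌈6976/543⌉ = 14 − 13 = 1
n=33: ⌈(34·218)/543⌉ − ⌈(33·218)/543⌉ = ⌈7412/543⌉ − ⌈7194/543⌉ = 14 − 14 = 0
n=34: ⌈(35·218)/543⌉ − ⌈(34·218)/543⌉ = ⌈7630/543⌉ − ⌈7412/543⌉ = 15 − 14 = 1
n=35: ⌈(36·218)/543⌉ − ⌈(35·218)/543⌉ = ⌈7848/543⌉ − ⌈7630/543⌉ = 15 − 15 = 0
n=36: ⌈(37·218)/543⌉ − ⌈(36·218)/543⌉ = ⌈8066/543⌉ − ⌈7848/543⌉ = 15 − 15 = 0
n=37: ⌈(38·218)/543⌉ − ⌈(37·218)/543⌉ = ⌈8284/543⌉ − ⌈8066/543⌉ = 16 − 15 = 1
n=38: ⌈(39·218)/543⌉ − ⌈(38·218)/543⌉ = ⌈8502/543⌉ − ⌈8284/543⌉ = 16 − 16 = 0
n=39: ⌈(40·218)/543⌉ − ⌈(39·218)/543⌉ = ⌈8720/543⌉ − ⌈8502/543⌉ = 17 − 16 = 1
n=40: ⌈(41·218)/543⌉ − ⌈(40·218)/543⌉ = ⌈8938/543⌉ − ⌈8720/543⌉ = 17 − 17 = 0
n=41: ⌈(42·218)/543⌉ − ⌈(41·218)/543⌉ = ⌈9156/543⌉ − ⌈8938/543⌉ = 17 − 17 = 0
n=42: ⌈(43·218)/543⌉ − ⌈(42·218)/543⌉ = ⌈9374/543⌉ − ⌈9156/543⌉ = 18 − 17 = 1
n=43: ⌈(44·218)/543⌉ − ⌈(43·218)/543⌉ = ⌈9592/543⌉ − ⌈9374/543⌉ = 18 − 18 = 0
n=44: ⌈(45·218)/543⌉ − ⌈(44·218)/543⌉ = ⌈9810/543⌉ − ⌈9592/543⌉ = 19 − 18 = 1
n=45: ⌈(46·218)/543⌉ − ⌈(45·218)/543⌉ = ⌈10028/543⌉ − ⌈9810/543⌉ = 19 − 19 = 0
n=46: ⌈(47·218)/543⌉ − ⌈(46·218)/543⌉ = ⌈10246/543⌉ − ⌈10028/543⌉ = 19 − 19 = 0
n=47: ⌈(48·218)/543⌉ − ⌈(47·218)/543⌉ = ⌈10464/543⌉ − ⌈10246/543⌉ = 20 − 19 = 1
n=48: ⌈(49·218)/543⌉ − ⌈(48·218)/543⌉ = ⌈10682/543⌉ − ⌈10464/543⌉ = 20 − 20 = 0
n=49: ⌈(50·218)/543⌉ − ⌈(49·218)/543⌉ = ⌈10900/543⌉ − ⌈10682/543⌉ = 21 − 20 = 1
n=50: ⌈(51·218)/543⌉ − ⌈(50·218)/543⌉ = ⌈11118/543⌉ − ⌈10900/543⌉ = 21 − 21 = 0
n=51: ⌈(52·218)/543⌉ − ⌈(51·218)/543⌉ = ⌈11336/543⌉ − ⌈11118/543⌉ = 21 − 21 = 0
n=52: ⌈(53·218)/543⌉ − ⌈(52·218)/543⌉ = ⌈11554/543⌉ − ⌈11336/543⌉ = 22 − 21 = 1


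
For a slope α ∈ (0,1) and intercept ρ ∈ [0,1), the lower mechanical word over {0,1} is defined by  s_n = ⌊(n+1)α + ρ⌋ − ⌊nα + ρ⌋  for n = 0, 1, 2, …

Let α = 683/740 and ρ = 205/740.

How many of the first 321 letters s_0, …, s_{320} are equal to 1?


#1s = Σ_{n=0}^{320} s_n = Σ_{n=0}^{320} (⌊(n+1)α+ρ⌋ − ⌊nα+ρ⌋)
the sum telescopes: every ⌊nα+ρ⌋ with 0 < n < 321 appears once with + and once with −, leaving ⌊321α+ρ⌋ − ⌊0·α+ρ⌋
321α + ρ = (321·683 + 205) / 740 = 219448/740
ρ = 205/740
⌊219448/740⌋ = 296,  ⌊205/740⌋ = 0
#1s = 296 − 0 = 296

296


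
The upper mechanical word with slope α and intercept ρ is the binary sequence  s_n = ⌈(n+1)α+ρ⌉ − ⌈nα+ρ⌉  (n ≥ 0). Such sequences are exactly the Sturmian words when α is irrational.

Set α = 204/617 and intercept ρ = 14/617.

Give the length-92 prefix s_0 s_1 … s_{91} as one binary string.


n=0: ⌈(1·204+14)/617⌉ − ⌈(0·204+14)/617⌉ = ⌈218/617⌉ − ⌈14/617⌉ = 1 − 1 = 0
n=1: ⌈(2·204+14)/617⌉ − ⌈(1·204+14)/617⌉ = ⌈422/617⌉ − ⌈218/617⌉ = 1 − 1 = 0
n=2: ⌈(3·204+14)/617⌉ − ⌈(2·204+14)/617⌉ = ⌈626/617⌉ − ⌈422/617⌉ = 2 − 1 = 1
n=3: ⌈(4·204+14)/617⌉ − ⌈(3·204+14)/617⌉ = ⌈830/617⌉ − ⌈626/617⌉ = 2 − 2 = 0
n=4: ⌈(5·204+14)/617⌉ − ⌈(4·204+14)/617⌉ = ⌈1034/617⌉ − ⌈830/617⌉ = 2 − 2 = 0
n=5: ⌈(6·204+14)/617⌉ − ⌈(5·204+14)/617⌉ = ⌈1238/617⌉ − ⌈1034/617⌉ = 3 − 2 = 1
n=6: ⌈(7·204+14)/617⌉ − ⌈(6·204+14)/617⌉ = ⌈1442/617⌉ − ⌈1238/617⌉ = 3 − 3 = 0
n=7: ⌈(8·204+14)/617⌉ − ⌈(7·204+14)/617⌉ = ⌈1646/617⌉ − ⌈1442/617⌉ = 3 − 3 = 0
n=8: ⌈(9·204+14)/617⌉ − ⌈(8·204+14)/617⌉ = ⌈1850/617⌉ − ⌈1646/617⌉ = 3 − 3 = 0
n=9: ⌈(10·204+14)/617⌉ − ⌈(9·204+14)/617⌉ = ⌈2054/617⌉ − ⌈1850/617⌉ = 4 − 3 = 1
n=10: ⌈(11·204+14)/617⌉ − ⌈(10·204+14)/617⌉ = ⌈2258/617⌉ − ⌈2054/617⌉ = 4 − 4 = 0
n=11: ⌈(12·204+14)/617⌉ − ⌈(11·204+14)/617⌉ = ⌈2462/617⌉ − ⌈2258/617⌉ = 4 − 4 = 0
n=12: ⌈(13·204+14)/617⌉ − ⌈(12·204+14)/617⌉ = ⌈2666/617⌉ − ⌈2462/617⌉ = 5 − 4 = 1
n=13: ⌈(14·204+14)/617⌉ − ⌈(13·204+14)/617⌉ = ⌈2870/617⌉ − ⌈2666/617⌉ = 5 − 5 = 0
n=14: ⌈(15·204+14)/617⌉ − ⌈(14·204+14)/617⌉ = ⌈3074/617⌉ − ⌈2870/617⌉ = 5 − 5 = 0
n=15: ⌈(16·204+14)/617⌉ − ⌈(15·204+14)/617⌉ = ⌈3278/617⌉ − ⌈3074/617⌉ = 6 − 5 = 1
n=16: ⌈(17·204+14)/617⌉ − ⌈(16·204+14)/617⌉ = ⌈3482/617⌉ − ⌈3278/617⌉ = 6 − 6 = 0
n=17: ⌈(18·204+14)/617⌉ − ⌈(17·204+14)/617⌉ = ⌈3686/617⌉ − ⌈3482/617⌉ = 6 − 6 = 0
n=18: ⌈(19·204+14)/617⌉ − ⌈(18·204+14)/617⌉ = ⌈3890/617⌉ − ⌈3686/617⌉ = 7 − 6 = 1
n=19: ⌈(20·204+14)/617⌉ − ⌈(19·204+14)/617⌉ = ⌈4094/617⌉ − ⌈3890/617⌉ = 7 − 7 = 0
n=20: ⌈(21·204+14)/617⌉ − ⌈(20·204+14)/617⌉ = ⌈4298/617⌉ − ⌈4094/617⌉ = 7 − 7 = 0
n=21: ⌈(22·204+14)/617⌉ − ⌈(21·204+14)/617⌉ = ⌈4502/617⌉ − ⌈4298/617⌉ = 8 − 7 = 1
n=22: ⌈(23·204+14)/617⌉ − ⌈(22·204+14)/617⌉ = ⌈4706/617⌉ − ⌈4502/617⌉ = 8 − 8 = 0
n=23: ⌈(24·204+14)/617⌉ − ⌈(23·204+14)/617⌉ = ⌈4910/617⌉ − ⌈4706/617⌉ = 8 − 8 = 0
n=24: ⌈(25·204+14)/617⌉ − ⌈(24·204+14)/617⌉ = ⌈5114/617⌉ − ⌈4910/617⌉ = 9 − 8 = 1
n=25: ⌈(26·204+14)/617⌉ − ⌈(25·204+14)/617⌉ = ⌈5318/617⌉ − ⌈5114/617⌉ = 9 − 9 = 0
n=26: ⌈(27·204+14)/617⌉ − ⌈(26·204+14)/617⌉ = ⌈5522/617⌉ − ⌈5318/617⌉ = 9 − 9 = 0
n=27: ⌈(28·204+14)/617⌉ − ⌈(27·204+14)/617⌉ = ⌈5726/617⌉ − ⌈5522/617⌉ = 10 − 9 = 1
n=28: ⌈(29·204+14)/617⌉ − ⌈(28·204+14)/617⌉ = ⌈5930/617⌉ − ⌈5726/617⌉ = 10 − 10 = 0
n=29: ⌈(30·204+14)/617⌉ − ⌈(29·204+14)/617⌉ = ⌈6134/617⌉ − ⌈5930/617⌉ = 10 − 10 = 0
n=30: ⌈(31·204+14)/617⌉ − ⌈(30·204+14)/617⌉ = ⌈6338/617⌉ − ⌈6134/617⌉ = 11 − 10 = 1
n=31: ⌈(32·204+14)/617⌉ − ⌈(31·204+14)/617⌉ = ⌈6542/617⌉ − ⌈6338/617⌉ = 11 − 11 = 0
n=32: ⌈(33·204+14)/617⌉ − ⌈(32·204+14)/617⌉ = ⌈6746/617⌉ − ⌈6542/617⌉ = 11 − 11 = 0
n=33: ⌈(34·204+14)/617⌉ − ⌈(33·204+14)/617⌉ = ⌈6950/617⌉ − ⌈6746/617⌉ = 12 − 11 = 1
n=34: ⌈(35·204+14)/617⌉ − ⌈(34·204+14)/617⌉ = ⌈7154/617⌉ − ⌈6950/617⌉ = 12 − 12 = 0
n=35: ⌈(36·204+14)/617⌉ − ⌈(35·204+14)/617⌉ = ⌈7358/617⌉ − ⌈7154/617⌉ = 12 − 12 = 0
n=36: ⌈(37·204+14)/617⌉ − ⌈(36·204+14)/617⌉ = ⌈7562/617⌉ − ⌈7358/617⌉ = 13 − 12 = 1
n=37: ⌈(38·204+14)/617⌉ − ⌈(37·204+14)/617⌉ = ⌈7766/617⌉ − ⌈7562/617⌉ = 13 − 13 = 0
n=38: ⌈(39·204+14)/617⌉ − ⌈(38·204+14)/617⌉ = ⌈7970/617⌉ − ⌈7766/617⌉ = 13 − 13 = 0
n=39: ⌈(40·204+14)/617⌉ − ⌈(39·204+14)/617⌉ = ⌈8174/617⌉ − ⌈7970/617⌉ = 14 − 13 = 1
n=40: ⌈(41·204+14)/617⌉ − ⌈(40·204+14)/617⌉ = ⌈8378/617⌉ − ⌈8174/617⌉ = 14 − 14 = 0
n=41: ⌈(42·204+14)/617⌉ − ⌈(41·204+14)/617⌉ = ⌈8582/617⌉ − ⌈8378/617⌉ = 14 − 14 = 0
n=42: ⌈(43·204+14)/617⌉ − ⌈(42·204+14)/617⌉ = ⌈8786/617⌉ − ⌈8582/617⌉ = 15 − 14 = 1
n=43: ⌈(44·204+14)/617⌉ − ⌈(43·204+14)/617⌉ = ⌈8990/617⌉ − ⌈8786/617⌉ = 15 − 15 = 0
n=44: ⌈(45·204+14)/617⌉ − ⌈(44·204+14)/617⌉ = ⌈9194/617⌉ − ⌈8990/617⌉ = 15 − 15 = 0
n=45: ⌈(46·204+14)/617⌉ − ⌈(45·204+14)/617⌉ = ⌈9398/617⌉ − ⌈9194/617⌉ = 16 − 15 = 1
n=46: ⌈(47·204+14)/617⌉ − ⌈(46·204+14)/617⌉ = ⌈9602/617⌉ − ⌈9398/617⌉ = 16 − 16 = 0
n=47: ⌈(48·204+14)/617⌉ − ⌈(47·204+14)/617⌉ = ⌈9806/617⌉ − ⌈9602/617⌉ = 16 − 16 = 0
n=48: ⌈(49·204+14)/617⌉ − ⌈(48·204+14)/617⌉ = ⌈10010/617⌉ − ⌈9806/617⌉ = 17 − 16 = 1
n=49: ⌈(50·204+14)/617⌉ − ⌈(49·204+14)/617⌉ = ⌈10214/617⌉ − ⌈10010/617⌉ = 17 − 17 = 0
n=50: ⌈(51·204+14)/617⌉ − ⌈(50·204+14)/617⌉ = ⌈10418/617⌉ − ⌈10214/617⌉ = 17 − 17 = 0
n=51: ⌈(52·204+14)/617⌉ − ⌈(51·204+14)/617⌉ = ⌈10622/617⌉ − ⌈10418/617⌉ = 18 − 17 = 1
n=52: ⌈(53·204+14)/617⌉ − ⌈(52·204+14)/617⌉ = ⌈10826/617⌉ − ⌈10622/617⌉ = 18 − 18 = 0
n=53: ⌈(54·204+14)/617⌉ − ⌈(53·204+14)/617⌉ = ⌈11030/617⌉ − ⌈10826/617⌉ = 18 − 18 = 0
n=54: ⌈(55·204+14)/617⌉ − ⌈(54·204+14)/617⌉ = ⌈11234/617⌉ − ⌈11030/617⌉ = 19 − 18 = 1
n=55: ⌈(56·204+14)/617⌉ − ⌈(55·204+14)/617⌉ = ⌈11438/617⌉ − ⌈11234/617⌉ = 19 − 19 = 0
n=56: ⌈(57·204+14)/617⌉ − ⌈(56·204+14)/617⌉ = ⌈11642/617⌉ − ⌈11438/617⌉ = 19 − 19 = 0
n=57: ⌈(58·204+14)/617⌉ − ⌈(57·204+14)/617⌉ = ⌈11846/617⌉ − ⌈11642/617⌉ = 20 − 19 = 1
n=58: ⌈(59·204+14)/617⌉ − ⌈(58·204+14)/617⌉ = ⌈12050/617⌉ − ⌈11846/617⌉ = 20 − 20 = 0
n=59: ⌈(60·204+14)/617⌉ − ⌈(59·204+14)/617⌉ = ⌈12254/617⌉ − ⌈12050/617⌉ = 20 − 20 = 0
n=60: ⌈(61·204+14)/617⌉ − ⌈(60·204+14)/617⌉ = ⌈12458/617⌉ − ⌈12254/617⌉ = 21 − 20 = 1
n=61: ⌈(62·204+14)/617⌉ − ⌈(61·204+14)/617⌉ = ⌈12662/617⌉ − ⌈12458/617⌉ = 21 − 21 = 0
n=62: ⌈(63·204+14)/617⌉ − ⌈(62·204+14)/617⌉ = ⌈12866/617⌉ − ⌈12662/617⌉ = 21 − 21 = 0
n=63: ⌈(64·204+14)/617⌉ − ⌈(63·204+14)/617⌉ = ⌈13070/617⌉ − ⌈12866/617⌉ = 22 − 21 = 1
n=64: ⌈(65·204+14)/617⌉ − ⌈(64·204+14)/617⌉ = ⌈13274/617⌉ − ⌈13070/617⌉ = 22 − 22 = 0
n=65: ⌈(66·204+14)/617⌉ − ⌈(65·204+14)/617⌉ = ⌈13478/617⌉ − ⌈13274/617⌉ = 22 − 22 = 0
n=66: ⌈(67·204+14)/617⌉ − ⌈(66·204+14)/617⌉ = ⌈13682/617⌉ − ⌈13478/617⌉ = 23 − 22 = 1
n=67: ⌈(68·204+14)/617⌉ − ⌈(67·204+14)/617⌉ = ⌈13886/617⌉ − ⌈13682/617⌉ = 23 − 23 = 0
n=68: ⌈(69·204+14)/617⌉ − ⌈(68·204+14)/617⌉ = ⌈14090/617⌉ − ⌈13886/617⌉ = 23 − 23 = 0
n=69: ⌈(70·204+14)/617⌉ − ⌈(69·204+14)/617⌉ = ⌈14294/617⌉ − ⌈14090/617⌉ = 24 − 23 = 1
n=70: ⌈(71·204+14)/617⌉ − ⌈(70·204+14)/617⌉ = ⌈14498/617⌉ − ⌈14294/617⌉ = 24 − 24 = 0
n=71: ⌈(72·204+14)/617⌉ − ⌈(71·204+14)/617⌉ = ⌈14702/617⌉ − ⌈14498/617⌉ = 24 − 24 = 0
n=72: ⌈(73·204+14)/617⌉ − ⌈(72·204+14)/617⌉ = ⌈14906/617⌉ − ⌈14702/617⌉ = 25 − 24 = 1
n=73: ⌈(74·204+14)/617⌉ − ⌈(73·204+14)/617⌉ = ⌈15110/617⌉ − ⌈14906/617⌉ = 25 − 25 = 0
n=74: ⌈(75·204+14)/617⌉ − ⌈(74·204+14)/617⌉ = ⌈15314/617⌉ − ⌈15110/617⌉ = 25 − 25 = 0
n=75: ⌈(76·204+14)/617⌉ − ⌈(75·204+14)/617⌉ = ⌈15518/617⌉ − ⌈15314/617⌉ = 26 − 25 = 1
n=76: ⌈(77·204+14)/617⌉ − ⌈(76·204+14)/617⌉ = ⌈15722/617⌉ − ⌈15518/617⌉ = 26 − 26 = 0
n=77: ⌈(78·204+14)/617⌉ − ⌈(77·204+14)/617⌉ = ⌈15926/617⌉ − ⌈15722/617⌉ = 26 − 26 = 0
n=78: ⌈(79·204+14)/617⌉ − ⌈(78·204+14)/617⌉ = ⌈16130/617⌉ − ⌈15926/617⌉ = 27 − 26 = 1
n=79: ⌈(80·204+14)/617⌉ − ⌈(79·204+14)/617⌉ = ⌈16334/617⌉ − ⌈16130/617⌉ = 27 − 27 = 0
n=80: ⌈(81·204+14)/617⌉ − ⌈(80·204+14)/617⌉ = ⌈16538/617⌉ − ⌈16334/617⌉ = 27 − 27 = 0
n=81: ⌈(82·204+14)/617⌉ − ⌈(81·204+14)/617⌉ = ⌈16742/617⌉ − ⌈16538/617⌉ = 28 − 27 = 1
n=82: ⌈(83·204+14)/617⌉ − ⌈(82·204+14)/617⌉ = ⌈16946/617⌉ − ⌈16742/617⌉ = 28 − 28 = 0
n=83: ⌈(84·204+14)/617⌉ − ⌈(83·204+14)/617⌉ = ⌈17150/617⌉ − ⌈16946/617⌉ = 28 − 28 = 0
n=84: ⌈(85·204+14)/617⌉ − ⌈(84·204+14)/617⌉ = ⌈17354/617⌉ − ⌈17150/617⌉ = 29 − 28 = 1
n=85: ⌈(86·204+14)/617⌉ − ⌈(85·204+14)/617⌉ = ⌈17558/617⌉ − ⌈17354/617⌉ = 29 − 29 = 0
n=86: ⌈(87·204+14)/617⌉ − ⌈(86·204+14)/617⌉ = ⌈17762/617⌉ − ⌈17558/617⌉ = 29 − 29 = 0
n=87: ⌈(88·204+14)/617⌉ − ⌈(87·204+14)/617⌉ = ⌈17966/617⌉ − ⌈17762/617⌉ = 30 − 29 = 1
n=88: ⌈(89·204+14)/617⌉ − ⌈(88·204+14)/617⌉ = ⌈18170/617⌉ − ⌈17966/617⌉ = 30 − 30 = 0
n=89: ⌈(90·204+14)/617⌉ − ⌈(89·204+14)/617⌉ = ⌈18374/617⌉ − ⌈18170/617⌉ = 30 − 30 = 0
n=90: ⌈(91·204+14)/617⌉ − ⌈(90·204+14)/617⌉ = ⌈18578/617⌉ − ⌈18374/617⌉ = 31 − 30 = 1
n=91: ⌈(92·204+14)/617⌉ − ⌈(91·204+14)/617⌉ = ⌈18782/617⌉ − ⌈18578/617⌉ = 31 − 31 = 0

00100100010010010010010010010010010010010010010010010010010010010010010010010010010010010010


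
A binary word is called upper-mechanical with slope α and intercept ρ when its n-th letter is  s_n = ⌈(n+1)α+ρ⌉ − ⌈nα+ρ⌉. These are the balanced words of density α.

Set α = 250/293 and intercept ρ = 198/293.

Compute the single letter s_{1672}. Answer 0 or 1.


(n+1)α + ρ = (1673·250 + 198) / 293 = 418448/293
nα + ρ     = (1672·250 + 198) / 293 = 418198/293
⌈418448/293⌉ = 1429,  ⌈418198/293⌉ = 1428
s_{1672} = 1429 − 1428 = 1

1


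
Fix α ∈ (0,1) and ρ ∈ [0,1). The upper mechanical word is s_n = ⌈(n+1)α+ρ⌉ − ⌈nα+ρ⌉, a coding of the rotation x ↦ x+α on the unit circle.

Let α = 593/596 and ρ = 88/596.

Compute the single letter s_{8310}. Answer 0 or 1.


(n+1)α + ρ = (8311·593 + 88) / 596 = 4928511/596
nα + ρ     = (8310·593 + 88) / 596 = 4927918/596
⌈4928511/596⌉ = 8270,  ⌈4927918/596⌉ = 8269
s_{8310} = 8270 − 8269 = 1

1


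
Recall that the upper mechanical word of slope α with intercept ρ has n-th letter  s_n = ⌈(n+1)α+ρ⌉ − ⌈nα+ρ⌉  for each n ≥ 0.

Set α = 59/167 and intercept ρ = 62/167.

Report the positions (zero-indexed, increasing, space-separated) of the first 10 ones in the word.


1 4 7 10 13 15 18 21 24 27

n=0: ⌈121/167⌉−⌈62/167⌉ = 1−1 = 0
n=1: ⌈180/167⌉−⌈121/167⌉ = 2−1 = 1  ← one
n=2: ⌈239/167⌉−⌈180/167⌉ = 2−2 = 0
n=3: ⌈298/167⌉−⌈239/167⌉ = 2−2 = 0
n=4: ⌈357/167⌉−⌈298/167⌉ = 3−2 = 1  ← one
n=5: ⌈416/167⌉−⌈357/167⌉ = 3−3 = 0
n=6: ⌈475/167⌉−⌈416/167⌉ = 3−3 = 0
n=7: ⌈534/167⌉−⌈475/167⌉ = 4−3 = 1  ← one
n=8: ⌈593/167⌉−⌈534/167⌉ = 4−4 = 0
n=9: ⌈652/167⌉−⌈593/167⌉ = 4−4 = 0
n=10: ⌈711/167⌉−⌈652/167⌉ = 5−4 = 1  ← one
n=11: ⌈770/167⌉−⌈711/167⌉ = 5−5 = 0
n=12: ⌈829/167⌉−⌈770/167⌉ = 5−5 = 0
n=13: ⌈888/167⌉−⌈829/167⌉ = 6−5 = 1  ← one
n=14: ⌈947/167⌉−⌈888/167⌉ = 6−6 = 0
n=15: ⌈1006/167⌉−⌈947/167⌉ = 7−6 = 1  ← one
n=16: ⌈1065/167⌉−⌈1006/167⌉ = 7−7 = 0
n=17: ⌈1124/167⌉−⌈1065/167⌉ = 7−7 = 0
n=18: ⌈1183/167⌉−⌈1124/167⌉ = 8−7 = 1  ← one
n=19: ⌈1242/167⌉−⌈1183/167⌉ = 8−8 = 0
n=20: ⌈1301/167⌉−⌈1242/167⌉ = 8−8 = 0
n=21: ⌈1360/167⌉−⌈1301/167⌉ = 9−8 = 1  ← one
n=22: ⌈1419/167⌉−⌈1360/167⌉ = 9−9 = 0
n=23: ⌈1478/167⌉−⌈1419/167⌉ = 9−9 = 0
n=24: ⌈1537/167⌉−⌈1478/167⌉ = 10−9 = 1  ← one
n=25: ⌈1596/167⌉−⌈1537/167⌉ = 10−10 = 0
n=26: ⌈1655/167⌉−⌈1596/167⌉ = 10−10 = 0
n=27: ⌈1714/167⌉−⌈1655/167⌉ = 11−10 = 1  ← one
positions of the first 10 ones: 1 4 7 10 13 15 18 21 24 27
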